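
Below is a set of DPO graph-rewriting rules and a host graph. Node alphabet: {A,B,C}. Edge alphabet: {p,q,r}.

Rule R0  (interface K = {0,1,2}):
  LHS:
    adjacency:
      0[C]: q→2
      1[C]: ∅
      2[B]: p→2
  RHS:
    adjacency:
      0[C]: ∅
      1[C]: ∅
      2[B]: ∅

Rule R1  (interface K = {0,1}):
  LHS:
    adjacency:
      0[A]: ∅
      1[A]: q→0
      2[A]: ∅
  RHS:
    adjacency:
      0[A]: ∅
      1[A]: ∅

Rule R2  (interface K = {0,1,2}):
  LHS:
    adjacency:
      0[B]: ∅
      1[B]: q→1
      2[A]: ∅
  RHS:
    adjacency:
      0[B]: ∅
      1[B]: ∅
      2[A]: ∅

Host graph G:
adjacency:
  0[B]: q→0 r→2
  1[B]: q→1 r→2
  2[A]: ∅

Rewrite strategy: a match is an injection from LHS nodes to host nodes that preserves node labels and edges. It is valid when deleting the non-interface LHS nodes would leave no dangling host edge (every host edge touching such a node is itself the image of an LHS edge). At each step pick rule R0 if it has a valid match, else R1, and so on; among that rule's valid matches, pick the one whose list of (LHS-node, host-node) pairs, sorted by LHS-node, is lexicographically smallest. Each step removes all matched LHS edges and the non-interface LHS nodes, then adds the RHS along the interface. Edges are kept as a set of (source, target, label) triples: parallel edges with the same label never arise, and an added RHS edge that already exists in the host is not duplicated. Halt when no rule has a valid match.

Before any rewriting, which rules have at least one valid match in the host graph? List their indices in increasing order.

R0: no valid match — LHS pattern not found
R1: no valid match — LHS pattern not found
R2: 2 valid matches — {0↦0, 1↦1, 2↦2}, {0↦1, 1↦0, 2↦2}

Answer: [R2]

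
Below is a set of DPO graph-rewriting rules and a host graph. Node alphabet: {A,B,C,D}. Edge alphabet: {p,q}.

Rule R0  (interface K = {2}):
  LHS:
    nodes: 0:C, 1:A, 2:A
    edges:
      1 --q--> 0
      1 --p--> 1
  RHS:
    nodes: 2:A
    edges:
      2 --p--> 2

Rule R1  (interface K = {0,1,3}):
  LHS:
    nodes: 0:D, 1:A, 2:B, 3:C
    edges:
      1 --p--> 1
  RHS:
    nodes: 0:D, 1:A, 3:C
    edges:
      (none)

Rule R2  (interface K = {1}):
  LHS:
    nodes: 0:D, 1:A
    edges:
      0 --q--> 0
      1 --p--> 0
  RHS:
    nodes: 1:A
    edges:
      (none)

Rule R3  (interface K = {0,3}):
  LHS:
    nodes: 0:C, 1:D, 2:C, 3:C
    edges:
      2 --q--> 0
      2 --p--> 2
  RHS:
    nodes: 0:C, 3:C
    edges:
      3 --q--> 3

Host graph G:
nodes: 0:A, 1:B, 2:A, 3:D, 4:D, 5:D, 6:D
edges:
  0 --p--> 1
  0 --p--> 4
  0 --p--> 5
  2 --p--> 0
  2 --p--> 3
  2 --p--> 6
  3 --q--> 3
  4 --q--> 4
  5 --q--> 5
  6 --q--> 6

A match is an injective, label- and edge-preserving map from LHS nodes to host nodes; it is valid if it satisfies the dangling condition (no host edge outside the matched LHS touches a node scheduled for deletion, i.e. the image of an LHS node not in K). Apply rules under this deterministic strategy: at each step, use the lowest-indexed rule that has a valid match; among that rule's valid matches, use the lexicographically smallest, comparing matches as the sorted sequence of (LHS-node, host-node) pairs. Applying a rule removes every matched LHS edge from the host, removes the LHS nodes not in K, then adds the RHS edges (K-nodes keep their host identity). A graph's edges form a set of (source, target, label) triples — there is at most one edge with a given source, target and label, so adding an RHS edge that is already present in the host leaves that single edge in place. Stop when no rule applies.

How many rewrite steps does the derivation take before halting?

Answer: 4

Derivation:
initial: |V|=7 |E|=10  E = 0-p->1 0-p->4 0-p->5 2-p->0 2-p->3 2-p->6 3-q->3 4-q->4 5-q->5 6-q->6
step 1: apply R2 at {0↦3, 1↦2}  → |V|=6 |E|=8  E = 0-p->1 0-p->4 0-p->5 2-p->0 2-p->6 4-q->4 5-q->5 6-q->6
step 2: apply R2 at {0↦4, 1↦0}  → |V|=5 |E|=6  E = 0-p->1 0-p->5 2-p->0 2-p->6 5-q->5 6-q->6
step 3: apply R2 at {0↦5, 1↦0}  → |V|=4 |E|=4  E = 0-p->1 2-p->0 2-p->6 6-q->6
step 4: apply R2 at {0↦6, 1↦2}  → |V|=3 |E|=2  E = 0-p->1 2-p->0
final graph: no rule applies after step 4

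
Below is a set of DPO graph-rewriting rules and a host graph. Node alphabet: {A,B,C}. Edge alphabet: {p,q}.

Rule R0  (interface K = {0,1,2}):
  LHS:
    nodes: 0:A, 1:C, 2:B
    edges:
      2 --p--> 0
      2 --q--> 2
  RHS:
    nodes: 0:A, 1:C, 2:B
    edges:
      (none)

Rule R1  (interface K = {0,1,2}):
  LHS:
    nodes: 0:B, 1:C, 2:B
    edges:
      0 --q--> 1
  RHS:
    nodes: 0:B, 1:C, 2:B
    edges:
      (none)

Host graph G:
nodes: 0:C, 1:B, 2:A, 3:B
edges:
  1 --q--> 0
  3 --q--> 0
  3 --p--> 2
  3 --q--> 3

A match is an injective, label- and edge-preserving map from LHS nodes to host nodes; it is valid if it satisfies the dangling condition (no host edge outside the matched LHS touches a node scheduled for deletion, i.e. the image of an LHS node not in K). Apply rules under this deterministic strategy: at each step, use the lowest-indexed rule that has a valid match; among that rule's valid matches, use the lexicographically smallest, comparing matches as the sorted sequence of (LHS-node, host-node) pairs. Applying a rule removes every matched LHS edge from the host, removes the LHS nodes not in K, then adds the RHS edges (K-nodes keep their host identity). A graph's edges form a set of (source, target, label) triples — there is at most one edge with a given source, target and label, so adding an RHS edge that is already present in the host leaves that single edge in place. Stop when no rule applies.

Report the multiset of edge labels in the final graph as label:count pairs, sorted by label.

Answer: (no edges)

Rewrite trace:
initial: |V|=4 |E|=4  E = 1-q->0 3-q->0 3-p->2 3-q->3
step 1: apply R0 at {0↦2, 1↦0, 2↦3}  → |V|=4 |E|=2  E = 1-q->0 3-q->0
step 2: apply R1 at {0↦1, 1↦0, 2↦3}  → |V|=4 |E|=1  E = 3-q->0
step 3: apply R1 at {0↦3, 1↦0, 2↦1}  → |V|=4 |E|=0  E = ∅
halt: no rule applies after step 3
NF edges: []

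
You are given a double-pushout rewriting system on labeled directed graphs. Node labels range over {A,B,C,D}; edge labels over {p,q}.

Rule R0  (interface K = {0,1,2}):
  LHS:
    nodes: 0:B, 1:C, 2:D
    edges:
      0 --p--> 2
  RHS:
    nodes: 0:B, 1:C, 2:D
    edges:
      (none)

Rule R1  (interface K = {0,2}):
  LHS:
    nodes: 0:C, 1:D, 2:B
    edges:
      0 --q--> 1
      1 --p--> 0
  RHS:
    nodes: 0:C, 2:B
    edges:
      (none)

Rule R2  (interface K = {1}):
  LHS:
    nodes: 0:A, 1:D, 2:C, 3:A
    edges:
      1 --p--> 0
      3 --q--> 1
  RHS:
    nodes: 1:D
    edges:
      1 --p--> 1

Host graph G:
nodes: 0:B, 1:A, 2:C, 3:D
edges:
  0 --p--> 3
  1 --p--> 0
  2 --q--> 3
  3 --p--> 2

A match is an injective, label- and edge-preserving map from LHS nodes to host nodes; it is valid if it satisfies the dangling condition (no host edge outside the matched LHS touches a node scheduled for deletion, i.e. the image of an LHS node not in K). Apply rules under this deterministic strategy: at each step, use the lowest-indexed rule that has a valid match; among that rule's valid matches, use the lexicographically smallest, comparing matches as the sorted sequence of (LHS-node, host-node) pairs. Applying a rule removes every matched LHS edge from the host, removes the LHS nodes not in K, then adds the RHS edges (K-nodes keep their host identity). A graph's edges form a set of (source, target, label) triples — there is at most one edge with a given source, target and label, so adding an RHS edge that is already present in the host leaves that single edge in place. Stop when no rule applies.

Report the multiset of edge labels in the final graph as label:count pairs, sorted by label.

Answer: p:1

Derivation:
start.  V:4 E:4  edges: 0-p->3 1-p->0 2-q->3 3-p->2
1. fire R0 via {0↦0, 1↦2, 2↦3}  →  V:4 E:3  edges: 1-p->0 2-q->3 3-p->2
2. fire R1 via {0↦2, 1↦3, 2↦0}  →  V:3 E:1  edges: 1-p->0
final graph: no rule applies after step 2
NF edges: [(1, 0, 'p')]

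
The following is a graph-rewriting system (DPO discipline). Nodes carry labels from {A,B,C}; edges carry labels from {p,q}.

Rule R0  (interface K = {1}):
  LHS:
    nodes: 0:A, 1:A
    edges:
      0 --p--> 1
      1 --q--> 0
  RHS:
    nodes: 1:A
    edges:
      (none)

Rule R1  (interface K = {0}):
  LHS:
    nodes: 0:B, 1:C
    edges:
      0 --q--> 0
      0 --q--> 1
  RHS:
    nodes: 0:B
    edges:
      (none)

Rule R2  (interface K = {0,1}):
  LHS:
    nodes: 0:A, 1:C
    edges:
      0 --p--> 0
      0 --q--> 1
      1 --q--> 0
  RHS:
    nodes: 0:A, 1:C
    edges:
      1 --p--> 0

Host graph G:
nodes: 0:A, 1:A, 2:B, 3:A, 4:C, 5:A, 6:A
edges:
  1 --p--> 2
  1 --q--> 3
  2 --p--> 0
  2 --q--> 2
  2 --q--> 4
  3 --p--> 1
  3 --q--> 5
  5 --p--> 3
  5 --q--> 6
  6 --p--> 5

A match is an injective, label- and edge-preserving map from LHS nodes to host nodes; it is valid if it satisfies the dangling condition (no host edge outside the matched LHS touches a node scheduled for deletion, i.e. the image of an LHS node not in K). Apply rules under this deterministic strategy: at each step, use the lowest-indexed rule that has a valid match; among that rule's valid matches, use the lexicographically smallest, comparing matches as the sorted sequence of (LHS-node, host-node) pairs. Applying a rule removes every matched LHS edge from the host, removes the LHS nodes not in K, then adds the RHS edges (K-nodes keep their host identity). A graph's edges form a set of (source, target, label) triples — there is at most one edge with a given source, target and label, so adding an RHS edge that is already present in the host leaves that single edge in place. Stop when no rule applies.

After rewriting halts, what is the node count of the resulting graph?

Answer: 3

Steps:
start.  V:7 E:10  edges: 1-p->2 1-q->3 2-p->0 2-q->2 2-q->4 3-p->1 3-q->5 5-p->3 5-q->6 6-p->5
1. fire R0 via {0↦6, 1↦5}  →  V:6 E:8  edges: 1-p->2 1-q->3 2-p->0 2-q->2 2-q->4 3-p->1 3-q->5 5-p->3
2. fire R0 via {0↦5, 1↦3}  →  V:5 E:6  edges: 1-p->2 1-q->3 2-p->0 2-q->2 2-q->4 3-p->1
3. fire R0 via {0↦3, 1↦1}  →  V:4 E:4  edges: 1-p->2 2-p->0 2-q->2 2-q->4
4. fire R1 via {0↦2, 1↦4}  →  V:3 E:2  edges: 1-p->2 2-p->0
normal form: no rule applies after step 4
NF nodes: {0:A, 1:A, 2:B}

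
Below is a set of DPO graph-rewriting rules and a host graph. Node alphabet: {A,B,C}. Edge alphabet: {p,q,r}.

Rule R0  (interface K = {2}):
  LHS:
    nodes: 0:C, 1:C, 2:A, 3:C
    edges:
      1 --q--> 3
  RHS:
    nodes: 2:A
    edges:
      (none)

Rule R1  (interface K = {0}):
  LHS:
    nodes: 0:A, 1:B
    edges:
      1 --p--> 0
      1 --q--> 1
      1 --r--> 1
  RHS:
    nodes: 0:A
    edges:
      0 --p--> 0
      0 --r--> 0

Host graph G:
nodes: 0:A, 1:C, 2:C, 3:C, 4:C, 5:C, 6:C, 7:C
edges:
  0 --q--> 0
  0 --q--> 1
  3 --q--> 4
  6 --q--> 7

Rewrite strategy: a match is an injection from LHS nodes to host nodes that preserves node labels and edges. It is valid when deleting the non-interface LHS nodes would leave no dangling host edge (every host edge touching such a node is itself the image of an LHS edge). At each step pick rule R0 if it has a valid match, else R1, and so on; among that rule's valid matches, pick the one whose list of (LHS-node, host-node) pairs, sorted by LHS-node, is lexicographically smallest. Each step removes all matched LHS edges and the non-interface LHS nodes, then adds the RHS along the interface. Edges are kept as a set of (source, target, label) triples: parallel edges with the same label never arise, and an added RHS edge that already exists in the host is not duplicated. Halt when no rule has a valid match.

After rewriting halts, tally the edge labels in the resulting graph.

initial: |V|=8 |E|=4  E = 0-q->0 0-q->1 3-q->4 6-q->7
step 1: apply R0 at {0↦2, 1↦3, 2↦0, 3↦4}  → |V|=5 |E|=3  E = 0-q->0 0-q->1 6-q->7
step 2: apply R0 at {0↦5, 1↦6, 2↦0, 3↦7}  → |V|=2 |E|=2  E = 0-q->0 0-q->1
halt: no rule applies after step 2
NF edges: [(0, 0, 'q'), (0, 1, 'q')]

Answer: q:2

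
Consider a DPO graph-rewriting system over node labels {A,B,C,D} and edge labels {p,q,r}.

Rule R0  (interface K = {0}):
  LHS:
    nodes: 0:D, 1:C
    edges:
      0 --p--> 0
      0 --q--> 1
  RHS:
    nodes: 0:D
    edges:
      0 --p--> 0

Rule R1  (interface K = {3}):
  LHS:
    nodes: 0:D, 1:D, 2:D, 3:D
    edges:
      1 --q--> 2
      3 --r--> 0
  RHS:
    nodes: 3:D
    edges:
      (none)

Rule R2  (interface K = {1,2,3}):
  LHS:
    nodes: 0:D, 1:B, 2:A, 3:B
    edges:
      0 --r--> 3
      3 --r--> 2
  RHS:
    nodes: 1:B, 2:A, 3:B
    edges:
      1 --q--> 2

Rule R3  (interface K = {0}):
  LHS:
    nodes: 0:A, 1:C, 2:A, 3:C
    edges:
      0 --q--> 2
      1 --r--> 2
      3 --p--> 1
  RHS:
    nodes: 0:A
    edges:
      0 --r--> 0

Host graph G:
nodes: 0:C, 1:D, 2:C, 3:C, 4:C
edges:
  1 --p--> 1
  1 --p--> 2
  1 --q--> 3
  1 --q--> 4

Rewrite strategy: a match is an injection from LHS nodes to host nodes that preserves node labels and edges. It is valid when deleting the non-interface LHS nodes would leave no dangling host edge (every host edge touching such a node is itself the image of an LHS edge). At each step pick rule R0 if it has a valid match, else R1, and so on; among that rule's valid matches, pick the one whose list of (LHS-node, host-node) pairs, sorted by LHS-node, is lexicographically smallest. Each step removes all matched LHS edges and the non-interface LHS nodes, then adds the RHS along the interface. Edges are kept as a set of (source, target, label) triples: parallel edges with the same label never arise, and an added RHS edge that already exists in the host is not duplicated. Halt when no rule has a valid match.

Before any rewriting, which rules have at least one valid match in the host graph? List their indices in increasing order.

Answer: [R0]

Rewrite trace:
R0: 2 valid matches — {0↦1, 1↦3}, {0↦1, 1↦4}
R1: no valid match — LHS pattern not found
R2: no valid match — LHS pattern not found
R3: no valid match — LHS pattern not found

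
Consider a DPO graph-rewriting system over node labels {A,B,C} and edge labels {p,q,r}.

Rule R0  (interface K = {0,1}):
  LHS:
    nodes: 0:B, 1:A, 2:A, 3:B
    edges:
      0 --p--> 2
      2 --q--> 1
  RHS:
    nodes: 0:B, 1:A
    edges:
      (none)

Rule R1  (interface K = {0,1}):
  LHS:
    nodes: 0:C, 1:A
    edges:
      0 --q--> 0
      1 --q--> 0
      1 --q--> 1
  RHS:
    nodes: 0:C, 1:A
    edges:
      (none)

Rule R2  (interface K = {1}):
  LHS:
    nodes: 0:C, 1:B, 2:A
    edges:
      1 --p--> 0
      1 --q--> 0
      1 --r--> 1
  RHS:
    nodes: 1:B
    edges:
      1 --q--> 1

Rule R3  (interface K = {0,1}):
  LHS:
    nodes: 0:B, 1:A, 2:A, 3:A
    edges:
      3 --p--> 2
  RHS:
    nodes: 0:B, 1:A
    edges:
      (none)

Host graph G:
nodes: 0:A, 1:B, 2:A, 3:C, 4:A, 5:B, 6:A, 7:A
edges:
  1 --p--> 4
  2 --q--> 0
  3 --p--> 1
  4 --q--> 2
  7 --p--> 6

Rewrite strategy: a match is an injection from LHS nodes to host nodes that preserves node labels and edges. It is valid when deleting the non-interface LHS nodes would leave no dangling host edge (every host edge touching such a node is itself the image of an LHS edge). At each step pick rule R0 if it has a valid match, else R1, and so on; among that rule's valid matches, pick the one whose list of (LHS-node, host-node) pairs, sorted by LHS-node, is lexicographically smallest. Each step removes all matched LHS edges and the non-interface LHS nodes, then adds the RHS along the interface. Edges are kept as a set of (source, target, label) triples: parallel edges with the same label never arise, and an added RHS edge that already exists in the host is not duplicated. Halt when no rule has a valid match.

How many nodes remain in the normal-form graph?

Answer: 4

Steps:
[0] host  ⇒  8 nodes, 5 edges  {1-p->4 2-q->0 3-p->1 4-q->2 7-p->6}
[1] R0 @ {0↦1, 1↦2, 2↦4, 3↦5}  ⇒  6 nodes, 3 edges  {2-q->0 3-p->1 7-p->6}
[2] R3 @ {0↦1, 1↦0, 2↦6, 3↦7}  ⇒  4 nodes, 2 edges  {2-q->0 3-p->1}
normal form: no rule applies after step 2
NF nodes: {0:A, 1:B, 2:A, 3:C}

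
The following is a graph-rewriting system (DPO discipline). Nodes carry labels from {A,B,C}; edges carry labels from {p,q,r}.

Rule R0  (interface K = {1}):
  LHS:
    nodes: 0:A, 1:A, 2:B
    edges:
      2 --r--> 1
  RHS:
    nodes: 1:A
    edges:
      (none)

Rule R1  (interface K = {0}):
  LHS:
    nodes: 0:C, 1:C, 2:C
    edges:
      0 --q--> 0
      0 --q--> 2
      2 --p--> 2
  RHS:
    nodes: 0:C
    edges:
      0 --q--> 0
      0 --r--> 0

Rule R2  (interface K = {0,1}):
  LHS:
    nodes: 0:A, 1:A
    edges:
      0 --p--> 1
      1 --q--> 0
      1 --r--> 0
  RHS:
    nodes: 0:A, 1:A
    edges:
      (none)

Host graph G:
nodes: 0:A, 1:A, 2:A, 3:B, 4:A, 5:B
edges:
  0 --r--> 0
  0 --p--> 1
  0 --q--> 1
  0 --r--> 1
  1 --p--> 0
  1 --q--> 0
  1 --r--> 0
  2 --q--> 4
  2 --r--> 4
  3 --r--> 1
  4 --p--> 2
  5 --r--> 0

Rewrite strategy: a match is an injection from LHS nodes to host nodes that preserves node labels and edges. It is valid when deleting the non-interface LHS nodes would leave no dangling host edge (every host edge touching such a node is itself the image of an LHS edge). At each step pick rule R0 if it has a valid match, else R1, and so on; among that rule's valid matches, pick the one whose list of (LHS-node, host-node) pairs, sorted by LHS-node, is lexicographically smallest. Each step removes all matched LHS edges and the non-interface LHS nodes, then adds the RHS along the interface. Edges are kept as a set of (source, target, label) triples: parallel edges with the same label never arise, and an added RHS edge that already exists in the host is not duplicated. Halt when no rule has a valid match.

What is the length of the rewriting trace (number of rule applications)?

initial: |V|=6 |E|=12  E = 0-r->0 0-p->1 0-q->1 0-r->1 1-p->0 1-q->0 1-r->0 2-q->4 2-r->4 3-r->1 4-p->2 5-r->0
step 1: apply R2 at {0↦0, 1↦1}  → |V|=6 |E|=9  E = 0-r->0 0-q->1 0-r->1 1-p->0 2-q->4 2-r->4 3-r->1 4-p->2 5-r->0
step 2: apply R2 at {0↦1, 1↦0}  → |V|=6 |E|=6  E = 0-r->0 2-q->4 2-r->4 3-r->1 4-p->2 5-r->0
step 3: apply R2 at {0↦4, 1↦2}  → |V|=6 |E|=3  E = 0-r->0 3-r->1 5-r->0
step 4: apply R0 at {0↦2, 1↦0, 2↦5}  → |V|=4 |E|=2  E = 0-r->0 3-r->1
step 5: apply R0 at {0↦4, 1↦1, 2↦3}  → |V|=2 |E|=1  E = 0-r->0
normal form: no rule applies after step 5

Answer: 5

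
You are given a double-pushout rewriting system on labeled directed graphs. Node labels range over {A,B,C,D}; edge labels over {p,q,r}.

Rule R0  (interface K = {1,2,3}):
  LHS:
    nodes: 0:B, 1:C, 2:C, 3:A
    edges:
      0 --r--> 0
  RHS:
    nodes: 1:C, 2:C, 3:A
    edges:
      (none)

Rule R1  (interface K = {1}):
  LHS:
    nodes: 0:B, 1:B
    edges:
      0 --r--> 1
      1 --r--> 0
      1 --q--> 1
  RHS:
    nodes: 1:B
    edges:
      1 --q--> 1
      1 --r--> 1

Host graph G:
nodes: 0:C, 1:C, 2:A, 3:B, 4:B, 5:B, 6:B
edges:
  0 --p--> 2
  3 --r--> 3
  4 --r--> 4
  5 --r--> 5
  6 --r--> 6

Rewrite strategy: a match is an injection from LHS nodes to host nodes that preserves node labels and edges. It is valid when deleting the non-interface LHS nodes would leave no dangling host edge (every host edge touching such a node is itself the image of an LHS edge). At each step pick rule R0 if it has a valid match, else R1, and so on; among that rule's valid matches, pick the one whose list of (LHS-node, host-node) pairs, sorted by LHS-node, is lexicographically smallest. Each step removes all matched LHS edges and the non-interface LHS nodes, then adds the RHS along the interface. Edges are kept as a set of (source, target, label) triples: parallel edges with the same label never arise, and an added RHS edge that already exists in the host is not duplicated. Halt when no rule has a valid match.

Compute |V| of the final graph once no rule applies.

Answer: 3

Rewrite trace:
[0] host  ⇒  7 nodes, 5 edges  {0-p->2 3-r->3 4-r->4 5-r->5 6-r->6}
[1] R0 @ {0↦3, 1↦0, 2↦1, 3↦2}  ⇒  6 nodes, 4 edges  {0-p->2 4-r->4 5-r->5 6-r->6}
[2] R0 @ {0↦4, 1↦0, 2↦1, 3↦2}  ⇒  5 nodes, 3 edges  {0-p->2 5-r->5 6-r->6}
[3] R0 @ {0↦5, 1↦0, 2↦1, 3↦2}  ⇒  4 nodes, 2 edges  {0-p->2 6-r->6}
[4] R0 @ {0↦6, 1↦0, 2↦1, 3↦2}  ⇒  3 nodes, 1 edges  {0-p->2}
halt: no rule applies after step 4
NF nodes: {0:C, 1:C, 2:A}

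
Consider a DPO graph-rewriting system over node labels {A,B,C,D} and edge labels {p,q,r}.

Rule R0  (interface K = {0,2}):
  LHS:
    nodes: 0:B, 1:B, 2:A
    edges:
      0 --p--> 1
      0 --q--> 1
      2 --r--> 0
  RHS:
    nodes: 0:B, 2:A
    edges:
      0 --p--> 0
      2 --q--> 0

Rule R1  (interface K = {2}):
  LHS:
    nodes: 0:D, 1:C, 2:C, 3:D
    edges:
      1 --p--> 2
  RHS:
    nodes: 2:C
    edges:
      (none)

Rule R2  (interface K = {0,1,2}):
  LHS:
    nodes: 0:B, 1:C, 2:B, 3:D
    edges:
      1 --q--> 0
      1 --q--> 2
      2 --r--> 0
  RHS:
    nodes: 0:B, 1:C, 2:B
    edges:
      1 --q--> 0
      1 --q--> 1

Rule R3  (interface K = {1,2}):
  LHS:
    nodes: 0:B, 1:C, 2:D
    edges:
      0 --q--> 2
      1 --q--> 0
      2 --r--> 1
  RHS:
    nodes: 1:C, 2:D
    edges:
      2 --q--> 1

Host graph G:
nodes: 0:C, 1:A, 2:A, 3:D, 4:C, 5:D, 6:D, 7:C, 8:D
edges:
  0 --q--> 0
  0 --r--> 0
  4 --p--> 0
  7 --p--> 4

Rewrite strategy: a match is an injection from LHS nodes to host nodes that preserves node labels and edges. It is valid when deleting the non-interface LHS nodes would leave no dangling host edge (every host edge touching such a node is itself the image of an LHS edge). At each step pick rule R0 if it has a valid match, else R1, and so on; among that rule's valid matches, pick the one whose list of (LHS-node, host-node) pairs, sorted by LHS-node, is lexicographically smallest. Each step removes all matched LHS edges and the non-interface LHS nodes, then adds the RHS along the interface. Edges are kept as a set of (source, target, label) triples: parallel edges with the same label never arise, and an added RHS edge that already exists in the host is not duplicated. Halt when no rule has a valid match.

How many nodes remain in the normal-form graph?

Answer: 3

Derivation:
[0] host  ⇒  9 nodes, 4 edges  {0-q->0 0-r->0 4-p->0 7-p->4}
[1] R1 @ {0↦3, 1↦7, 2↦4, 3↦5}  ⇒  6 nodes, 3 edges  {0-q->0 0-r->0 4-p->0}
[2] R1 @ {0↦6, 1↦4, 2↦0, 3↦8}  ⇒  3 nodes, 2 edges  {0-q->0 0-r->0}
normal form: no rule applies after step 2
NF nodes: {0:C, 1:A, 2:A}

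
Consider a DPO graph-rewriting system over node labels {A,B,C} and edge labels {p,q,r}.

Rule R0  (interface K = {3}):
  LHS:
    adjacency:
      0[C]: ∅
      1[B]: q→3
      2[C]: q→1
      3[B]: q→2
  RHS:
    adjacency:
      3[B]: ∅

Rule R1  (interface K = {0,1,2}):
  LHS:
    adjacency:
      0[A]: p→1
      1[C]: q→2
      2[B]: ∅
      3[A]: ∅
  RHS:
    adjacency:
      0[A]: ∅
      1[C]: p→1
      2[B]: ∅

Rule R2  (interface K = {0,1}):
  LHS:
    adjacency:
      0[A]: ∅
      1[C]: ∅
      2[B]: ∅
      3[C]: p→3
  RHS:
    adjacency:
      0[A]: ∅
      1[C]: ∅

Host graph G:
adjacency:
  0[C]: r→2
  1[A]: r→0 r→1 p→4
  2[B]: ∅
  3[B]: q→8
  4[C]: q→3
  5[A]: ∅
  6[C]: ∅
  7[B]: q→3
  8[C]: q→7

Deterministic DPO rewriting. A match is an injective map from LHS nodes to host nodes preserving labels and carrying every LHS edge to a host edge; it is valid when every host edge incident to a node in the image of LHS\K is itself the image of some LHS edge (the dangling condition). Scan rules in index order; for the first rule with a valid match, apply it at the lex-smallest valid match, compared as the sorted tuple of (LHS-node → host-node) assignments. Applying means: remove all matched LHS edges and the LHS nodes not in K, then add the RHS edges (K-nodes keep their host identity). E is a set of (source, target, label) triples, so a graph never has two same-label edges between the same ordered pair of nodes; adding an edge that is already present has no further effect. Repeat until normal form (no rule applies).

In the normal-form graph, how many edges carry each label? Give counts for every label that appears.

Answer: r:3

Derivation:
start.  V:9 E:8  edges: 0-r->2 1-r->0 1-r->1 1-p->4 3-q->8 4-q->3 7-q->3 8-q->7
1. fire R0 via {0↦6, 1↦7, 2↦8, 3↦3}  →  V:6 E:5  edges: 0-r->2 1-r->0 1-r->1 1-p->4 4-q->3
2. fire R1 via {0↦1, 1↦4, 2↦3, 3↦5}  →  V:5 E:4  edges: 0-r->2 1-r->0 1-r->1 4-p->4
3. fire R2 via {0↦1, 1↦0, 2↦3, 3↦4}  →  V:3 E:3  edges: 0-r->2 1-r->0 1-r->1
halt: no rule applies after step 3
NF edges: [(0, 2, 'r'), (1, 0, 'r'), (1, 1, 'r')]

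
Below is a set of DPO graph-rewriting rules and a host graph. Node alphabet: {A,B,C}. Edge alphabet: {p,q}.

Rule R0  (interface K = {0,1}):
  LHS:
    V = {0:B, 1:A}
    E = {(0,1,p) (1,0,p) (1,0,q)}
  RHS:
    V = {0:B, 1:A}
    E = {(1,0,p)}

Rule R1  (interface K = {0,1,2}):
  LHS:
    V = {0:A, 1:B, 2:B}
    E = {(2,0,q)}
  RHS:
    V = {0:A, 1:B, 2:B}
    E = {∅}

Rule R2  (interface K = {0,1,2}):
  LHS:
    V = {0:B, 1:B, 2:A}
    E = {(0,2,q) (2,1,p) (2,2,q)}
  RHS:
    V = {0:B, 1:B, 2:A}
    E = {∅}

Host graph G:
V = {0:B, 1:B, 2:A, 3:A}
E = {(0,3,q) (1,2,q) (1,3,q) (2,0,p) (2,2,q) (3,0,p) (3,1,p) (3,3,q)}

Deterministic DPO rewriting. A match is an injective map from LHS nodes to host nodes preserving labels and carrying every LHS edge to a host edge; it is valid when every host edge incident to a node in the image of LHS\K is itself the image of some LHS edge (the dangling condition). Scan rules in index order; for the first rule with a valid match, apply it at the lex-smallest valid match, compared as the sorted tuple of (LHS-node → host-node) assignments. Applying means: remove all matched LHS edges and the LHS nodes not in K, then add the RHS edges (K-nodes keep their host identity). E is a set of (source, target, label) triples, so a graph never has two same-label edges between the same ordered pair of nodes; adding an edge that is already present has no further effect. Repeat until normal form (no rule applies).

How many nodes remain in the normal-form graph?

initial: |V|=4 |E|=8  E = 0-q->3 1-q->2 1-q->3 2-p->0 2-q->2 3-p->0 3-p->1 3-q->3
step 1: apply R1 at {0↦2, 1↦0, 2↦1}  → |V|=4 |E|=7  E = 0-q->3 1-q->3 2-p->0 2-q->2 3-p->0 3-p->1 3-q->3
step 2: apply R1 at {0↦3, 1↦0, 2↦1}  → |V|=4 |E|=6  E = 0-q->3 2-p->0 2-q->2 3-p->0 3-p->1 3-q->3
step 3: apply R1 at {0↦3, 1↦1, 2↦0}  → |V|=4 |E|=5  E = 2-p->0 2-q->2 3-p->0 3-p->1 3-q->3
normal form: no rule applies after step 3
NF nodes: {0:B, 1:B, 2:A, 3:A}

Answer: 4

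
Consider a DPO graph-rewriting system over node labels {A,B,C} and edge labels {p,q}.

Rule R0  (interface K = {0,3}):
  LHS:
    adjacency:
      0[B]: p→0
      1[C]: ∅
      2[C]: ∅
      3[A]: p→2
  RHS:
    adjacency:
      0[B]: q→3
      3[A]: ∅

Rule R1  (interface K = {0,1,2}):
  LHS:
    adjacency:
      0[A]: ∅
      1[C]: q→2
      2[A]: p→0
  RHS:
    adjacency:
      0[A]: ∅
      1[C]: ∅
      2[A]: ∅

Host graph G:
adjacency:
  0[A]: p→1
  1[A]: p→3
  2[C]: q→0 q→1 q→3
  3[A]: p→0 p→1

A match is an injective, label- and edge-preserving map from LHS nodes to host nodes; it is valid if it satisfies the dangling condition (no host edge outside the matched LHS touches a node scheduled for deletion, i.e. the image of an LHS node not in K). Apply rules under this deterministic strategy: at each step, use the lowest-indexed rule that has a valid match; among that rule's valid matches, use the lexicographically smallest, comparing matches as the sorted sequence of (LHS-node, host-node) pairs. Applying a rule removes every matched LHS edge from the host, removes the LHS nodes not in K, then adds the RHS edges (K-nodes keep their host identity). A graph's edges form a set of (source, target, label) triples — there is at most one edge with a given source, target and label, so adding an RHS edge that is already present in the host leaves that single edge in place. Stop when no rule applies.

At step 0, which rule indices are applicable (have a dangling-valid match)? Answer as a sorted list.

Answer: [R1]

Rewrite trace:
R0: no valid match — LHS pattern not found
R1: 4 valid matches — {0↦0, 1↦2, 2↦3}, {0↦1, 1↦2, 2↦0}, {0↦1, 1↦2, 2↦3} (+1 more)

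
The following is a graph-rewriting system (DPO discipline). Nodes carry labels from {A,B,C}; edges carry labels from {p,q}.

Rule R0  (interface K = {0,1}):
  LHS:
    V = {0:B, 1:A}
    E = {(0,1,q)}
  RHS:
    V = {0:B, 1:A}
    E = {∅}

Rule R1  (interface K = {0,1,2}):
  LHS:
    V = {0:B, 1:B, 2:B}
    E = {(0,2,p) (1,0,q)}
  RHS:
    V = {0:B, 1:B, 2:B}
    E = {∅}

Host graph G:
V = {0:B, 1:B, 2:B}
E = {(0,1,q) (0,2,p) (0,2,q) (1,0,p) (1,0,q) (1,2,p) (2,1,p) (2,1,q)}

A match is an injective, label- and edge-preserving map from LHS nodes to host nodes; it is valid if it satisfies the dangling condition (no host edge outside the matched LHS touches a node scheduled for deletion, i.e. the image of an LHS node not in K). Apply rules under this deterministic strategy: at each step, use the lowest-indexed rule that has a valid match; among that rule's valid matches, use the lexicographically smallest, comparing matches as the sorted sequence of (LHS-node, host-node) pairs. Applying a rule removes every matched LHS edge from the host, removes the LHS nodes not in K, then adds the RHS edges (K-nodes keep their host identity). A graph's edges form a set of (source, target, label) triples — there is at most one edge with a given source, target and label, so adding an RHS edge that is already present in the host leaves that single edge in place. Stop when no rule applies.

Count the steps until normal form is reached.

initial: |V|=3 |E|=8  E = 0-q->1 0-p->2 0-q->2 1-p->0 1-q->0 1-p->2 2-p->1 2-q->1
step 1: apply R1 at {0↦0, 1↦1, 2↦2}  → |V|=3 |E|=6  E = 0-q->1 0-q->2 1-p->0 1-p->2 2-p->1 2-q->1
step 2: apply R1 at {0↦1, 1↦0, 2↦2}  → |V|=3 |E|=4  E = 0-q->2 1-p->0 2-p->1 2-q->1
step 3: apply R1 at {0↦1, 1↦2, 2↦0}  → |V|=3 |E|=2  E = 0-q->2 2-p->1
step 4: apply R1 at {0↦2, 1↦0, 2↦1}  → |V|=3 |E|=0  E = ∅
halt: no rule applies after step 4

Answer: 4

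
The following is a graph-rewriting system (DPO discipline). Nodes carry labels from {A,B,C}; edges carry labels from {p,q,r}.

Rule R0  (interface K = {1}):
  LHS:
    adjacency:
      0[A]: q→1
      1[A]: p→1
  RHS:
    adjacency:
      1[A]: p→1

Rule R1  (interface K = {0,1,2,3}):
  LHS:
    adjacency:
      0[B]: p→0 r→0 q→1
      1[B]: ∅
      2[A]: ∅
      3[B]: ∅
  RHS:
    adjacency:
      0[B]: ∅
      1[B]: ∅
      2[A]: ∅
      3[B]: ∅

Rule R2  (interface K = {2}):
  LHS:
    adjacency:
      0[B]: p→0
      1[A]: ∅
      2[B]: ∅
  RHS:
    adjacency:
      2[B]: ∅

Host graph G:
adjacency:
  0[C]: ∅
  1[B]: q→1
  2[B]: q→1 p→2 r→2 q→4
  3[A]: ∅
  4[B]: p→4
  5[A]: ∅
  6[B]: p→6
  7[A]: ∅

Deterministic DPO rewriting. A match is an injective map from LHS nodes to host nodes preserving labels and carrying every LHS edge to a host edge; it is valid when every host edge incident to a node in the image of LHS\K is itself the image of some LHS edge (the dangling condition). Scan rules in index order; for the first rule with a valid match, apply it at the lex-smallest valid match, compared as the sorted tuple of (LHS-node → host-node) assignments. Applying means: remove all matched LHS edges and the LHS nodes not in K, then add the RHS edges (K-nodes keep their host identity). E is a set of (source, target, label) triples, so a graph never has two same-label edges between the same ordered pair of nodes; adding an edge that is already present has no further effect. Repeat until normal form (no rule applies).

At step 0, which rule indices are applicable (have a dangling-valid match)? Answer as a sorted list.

R0: no valid match — LHS pattern not found
R1: 12 valid matches — {0↦2, 1↦1, 2↦3, 3↦4}, {0↦2, 1↦1, 2↦3, 3↦6}, {0↦2, 1↦1, 2↦5, 3↦4} (+9 more)
R2: 9 valid matches — {0↦6, 1↦3, 2↦1}, {0↦6, 1↦3, 2↦2}, {0↦6, 1↦3, 2↦4} (+6 more)

Answer: [R1,R2]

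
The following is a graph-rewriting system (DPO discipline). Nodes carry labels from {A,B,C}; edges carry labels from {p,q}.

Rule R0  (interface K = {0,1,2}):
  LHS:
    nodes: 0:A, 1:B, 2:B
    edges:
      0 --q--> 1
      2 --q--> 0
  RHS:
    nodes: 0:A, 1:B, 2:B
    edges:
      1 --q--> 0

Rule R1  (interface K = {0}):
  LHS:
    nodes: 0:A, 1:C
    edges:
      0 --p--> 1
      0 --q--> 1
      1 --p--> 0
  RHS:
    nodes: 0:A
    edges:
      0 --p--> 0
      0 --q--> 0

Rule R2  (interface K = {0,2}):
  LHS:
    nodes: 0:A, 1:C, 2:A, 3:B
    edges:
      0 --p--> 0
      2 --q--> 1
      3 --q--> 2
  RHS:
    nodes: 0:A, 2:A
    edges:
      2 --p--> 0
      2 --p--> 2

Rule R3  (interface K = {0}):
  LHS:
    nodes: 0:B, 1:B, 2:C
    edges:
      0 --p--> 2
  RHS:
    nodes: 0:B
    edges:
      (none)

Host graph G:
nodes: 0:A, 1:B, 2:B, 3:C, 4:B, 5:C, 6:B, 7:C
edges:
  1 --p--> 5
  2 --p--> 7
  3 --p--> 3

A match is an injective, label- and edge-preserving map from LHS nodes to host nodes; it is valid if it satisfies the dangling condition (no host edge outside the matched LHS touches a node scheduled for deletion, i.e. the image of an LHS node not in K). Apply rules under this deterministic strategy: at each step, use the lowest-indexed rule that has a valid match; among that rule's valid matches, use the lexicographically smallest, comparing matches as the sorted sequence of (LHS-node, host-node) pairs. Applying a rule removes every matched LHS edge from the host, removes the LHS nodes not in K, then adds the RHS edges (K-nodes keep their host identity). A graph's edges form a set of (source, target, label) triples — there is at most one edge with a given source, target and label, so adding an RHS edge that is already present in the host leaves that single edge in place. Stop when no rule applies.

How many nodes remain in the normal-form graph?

initial: |V|=8 |E|=3  E = 1-p->5 2-p->7 3-p->3
step 1: apply R3 at {0↦1, 1↦4, 2↦5}  → |V|=6 |E|=2  E = 2-p->7 3-p->3
step 2: apply R3 at {0↦2, 1↦1, 2↦7}  → |V|=4 |E|=1  E = 3-p->3
halt: no rule applies after step 2
NF nodes: {0:A, 2:B, 3:C, 6:B}

Answer: 4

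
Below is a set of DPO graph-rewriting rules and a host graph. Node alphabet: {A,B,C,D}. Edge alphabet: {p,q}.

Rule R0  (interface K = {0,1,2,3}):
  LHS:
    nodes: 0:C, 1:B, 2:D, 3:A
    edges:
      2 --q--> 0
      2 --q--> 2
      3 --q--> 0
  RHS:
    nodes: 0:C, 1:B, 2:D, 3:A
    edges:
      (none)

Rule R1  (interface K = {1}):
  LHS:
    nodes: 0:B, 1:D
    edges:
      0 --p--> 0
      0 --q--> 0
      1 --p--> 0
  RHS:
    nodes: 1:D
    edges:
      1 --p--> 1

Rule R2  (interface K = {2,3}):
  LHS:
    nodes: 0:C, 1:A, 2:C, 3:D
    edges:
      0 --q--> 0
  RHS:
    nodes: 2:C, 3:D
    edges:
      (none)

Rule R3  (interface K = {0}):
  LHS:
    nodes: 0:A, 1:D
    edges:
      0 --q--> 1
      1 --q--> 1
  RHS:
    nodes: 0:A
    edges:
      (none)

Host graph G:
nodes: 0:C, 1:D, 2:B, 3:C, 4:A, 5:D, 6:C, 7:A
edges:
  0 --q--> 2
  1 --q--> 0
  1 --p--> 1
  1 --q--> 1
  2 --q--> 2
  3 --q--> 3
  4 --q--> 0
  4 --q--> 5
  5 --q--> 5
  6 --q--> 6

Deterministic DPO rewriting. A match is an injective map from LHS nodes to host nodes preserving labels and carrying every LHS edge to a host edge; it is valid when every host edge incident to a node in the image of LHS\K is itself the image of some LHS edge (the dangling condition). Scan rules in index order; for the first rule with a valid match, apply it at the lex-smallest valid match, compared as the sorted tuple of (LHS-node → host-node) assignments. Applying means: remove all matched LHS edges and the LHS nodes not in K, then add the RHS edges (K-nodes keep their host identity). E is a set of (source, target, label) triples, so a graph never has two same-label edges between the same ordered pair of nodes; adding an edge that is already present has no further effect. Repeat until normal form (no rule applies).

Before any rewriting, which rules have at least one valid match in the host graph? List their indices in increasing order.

R0: 1 valid match — {0↦0, 1↦2, 2↦1, 3↦4}
R1: no valid match — LHS pattern not found
R2: 8 valid matches — {0↦3, 1↦7, 2↦0, 3↦1}, {0↦3, 1↦7, 2↦0, 3↦5}, {0↦3, 1↦7, 2↦6, 3↦1} (+5 more)
R3: 1 valid match — {0↦4, 1↦5}

Answer: [R0,R2,R3]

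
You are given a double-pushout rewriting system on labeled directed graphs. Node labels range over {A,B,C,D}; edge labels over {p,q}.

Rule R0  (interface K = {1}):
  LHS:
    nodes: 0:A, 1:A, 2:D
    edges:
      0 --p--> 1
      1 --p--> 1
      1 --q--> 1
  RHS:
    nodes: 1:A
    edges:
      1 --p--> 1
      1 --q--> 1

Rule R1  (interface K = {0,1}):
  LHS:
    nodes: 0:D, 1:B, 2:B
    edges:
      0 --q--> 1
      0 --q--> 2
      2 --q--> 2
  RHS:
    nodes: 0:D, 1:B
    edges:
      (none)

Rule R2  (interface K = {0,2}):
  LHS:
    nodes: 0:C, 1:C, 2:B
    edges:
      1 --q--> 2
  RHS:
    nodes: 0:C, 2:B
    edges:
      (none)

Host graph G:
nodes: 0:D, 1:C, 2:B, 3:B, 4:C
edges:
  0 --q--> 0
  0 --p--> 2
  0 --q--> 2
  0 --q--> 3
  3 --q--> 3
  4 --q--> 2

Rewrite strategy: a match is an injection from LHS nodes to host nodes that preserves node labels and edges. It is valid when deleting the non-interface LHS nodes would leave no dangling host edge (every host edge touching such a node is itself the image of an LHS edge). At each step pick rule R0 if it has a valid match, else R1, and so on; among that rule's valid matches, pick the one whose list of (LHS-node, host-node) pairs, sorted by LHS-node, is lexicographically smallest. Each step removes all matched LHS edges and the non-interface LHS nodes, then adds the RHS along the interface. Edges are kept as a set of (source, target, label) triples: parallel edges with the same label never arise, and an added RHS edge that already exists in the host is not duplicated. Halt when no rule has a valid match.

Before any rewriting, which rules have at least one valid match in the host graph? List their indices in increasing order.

Answer: [R1,R2]

Rewrite trace:
R0: no valid match — LHS pattern not found
R1: 1 valid match — {0↦0, 1↦2, 2↦3}
R2: 1 valid match — {0↦1, 1↦4, 2↦2}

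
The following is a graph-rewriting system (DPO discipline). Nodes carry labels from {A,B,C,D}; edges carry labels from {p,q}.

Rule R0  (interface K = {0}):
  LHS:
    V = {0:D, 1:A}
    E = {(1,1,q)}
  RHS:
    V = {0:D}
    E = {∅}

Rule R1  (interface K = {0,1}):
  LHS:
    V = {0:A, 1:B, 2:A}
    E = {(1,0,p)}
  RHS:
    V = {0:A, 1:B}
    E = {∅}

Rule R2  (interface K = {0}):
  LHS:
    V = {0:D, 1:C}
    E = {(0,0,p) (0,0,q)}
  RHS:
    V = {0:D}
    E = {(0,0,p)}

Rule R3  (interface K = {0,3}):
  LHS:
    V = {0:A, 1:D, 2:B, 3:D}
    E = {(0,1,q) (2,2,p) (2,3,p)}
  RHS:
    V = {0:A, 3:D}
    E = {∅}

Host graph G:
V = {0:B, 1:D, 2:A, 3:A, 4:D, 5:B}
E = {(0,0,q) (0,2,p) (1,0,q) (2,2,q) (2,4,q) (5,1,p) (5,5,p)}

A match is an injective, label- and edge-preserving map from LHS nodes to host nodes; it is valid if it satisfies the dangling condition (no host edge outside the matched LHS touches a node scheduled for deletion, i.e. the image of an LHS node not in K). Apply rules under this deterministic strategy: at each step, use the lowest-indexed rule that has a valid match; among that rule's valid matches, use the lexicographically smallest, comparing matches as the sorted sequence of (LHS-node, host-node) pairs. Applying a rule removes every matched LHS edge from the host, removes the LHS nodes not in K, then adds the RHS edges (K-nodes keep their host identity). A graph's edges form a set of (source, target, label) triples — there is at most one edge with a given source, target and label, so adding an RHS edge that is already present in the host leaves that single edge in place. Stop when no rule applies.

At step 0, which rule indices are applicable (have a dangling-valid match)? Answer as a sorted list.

R0: no valid match — 2 raw matches, all fail dangling condition
R1: 1 valid match — {0↦2, 1↦0, 2↦3}
R2: no valid match — LHS pattern not found
R3: 1 valid match — {0↦2, 1↦4, 2↦5, 3↦1}

Answer: [R1,R3]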